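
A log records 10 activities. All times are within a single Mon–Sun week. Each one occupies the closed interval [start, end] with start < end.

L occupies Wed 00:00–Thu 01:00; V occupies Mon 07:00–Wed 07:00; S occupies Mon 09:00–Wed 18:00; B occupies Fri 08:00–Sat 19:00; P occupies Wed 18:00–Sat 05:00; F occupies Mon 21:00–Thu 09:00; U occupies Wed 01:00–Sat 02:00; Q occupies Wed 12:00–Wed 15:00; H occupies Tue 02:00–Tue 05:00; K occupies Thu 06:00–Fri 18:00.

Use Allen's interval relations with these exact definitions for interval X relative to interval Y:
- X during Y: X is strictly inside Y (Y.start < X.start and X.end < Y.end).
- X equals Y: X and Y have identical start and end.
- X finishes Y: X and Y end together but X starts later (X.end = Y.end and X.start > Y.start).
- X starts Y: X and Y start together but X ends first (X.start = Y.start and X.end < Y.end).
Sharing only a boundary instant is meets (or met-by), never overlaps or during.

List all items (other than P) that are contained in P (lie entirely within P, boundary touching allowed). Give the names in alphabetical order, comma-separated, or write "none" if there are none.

K

Target P = [Wed 18:00, Sat 05:00].
B [Fri 08:00, Sat 19:00] → overlapped-by → no.
F [Mon 21:00, Thu 09:00] → overlaps → no.
H [Tue 02:00, Tue 05:00] → before → no.
K [Thu 06:00, Fri 18:00] → during → yes.
L [Wed 00:00, Thu 01:00] → overlaps → no.
Q [Wed 12:00, Wed 15:00] → before → no.
S [Mon 09:00, Wed 18:00] → meets → no.
U [Wed 01:00, Sat 02:00] → overlaps → no.
V [Mon 07:00, Wed 07:00] → before → no.
Result: K.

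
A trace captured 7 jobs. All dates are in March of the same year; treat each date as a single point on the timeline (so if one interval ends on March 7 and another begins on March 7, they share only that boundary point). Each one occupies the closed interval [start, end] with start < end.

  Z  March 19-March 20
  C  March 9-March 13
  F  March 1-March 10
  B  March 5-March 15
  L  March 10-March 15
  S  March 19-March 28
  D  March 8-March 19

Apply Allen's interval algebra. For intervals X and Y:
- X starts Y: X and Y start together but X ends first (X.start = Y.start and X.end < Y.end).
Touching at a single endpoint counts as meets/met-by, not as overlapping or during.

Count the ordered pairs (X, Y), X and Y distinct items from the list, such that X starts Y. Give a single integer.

Checking all 42 ordered pairs for relation 'starts'; matching pairs in alphabetical order:
(Z, S): Z starts S ✓
Count: 1.

1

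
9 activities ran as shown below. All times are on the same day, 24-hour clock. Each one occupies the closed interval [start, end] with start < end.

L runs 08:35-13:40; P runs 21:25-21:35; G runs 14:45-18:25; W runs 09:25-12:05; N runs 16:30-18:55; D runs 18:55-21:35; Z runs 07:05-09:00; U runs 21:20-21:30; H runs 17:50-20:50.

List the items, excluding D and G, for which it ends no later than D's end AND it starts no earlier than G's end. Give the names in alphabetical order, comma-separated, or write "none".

Conditions: its end is no later than D's end (X.end <= 21:35) AND its start is no earlier than G's end (X.start >= 18:25).
H: end 20:50 <= 21:35? ✓; start 17:50 >= 18:25? ✗ → no.
L: end 13:40 <= 21:35? ✓; start 08:35 >= 18:25? ✗ → no.
N: end 18:55 <= 21:35? ✓; start 16:30 >= 18:25? ✗ → no.
P: end 21:35 <= 21:35? ✓; start 21:25 >= 18:25? ✓ → yes.
U: end 21:30 <= 21:35? ✓; start 21:20 >= 18:25? ✓ → yes.
W: end 12:05 <= 21:35? ✓; start 09:25 >= 18:25? ✗ → no.
Z: end 09:00 <= 21:35? ✓; start 07:05 >= 18:25? ✗ → no.
Result: P, U.

P, U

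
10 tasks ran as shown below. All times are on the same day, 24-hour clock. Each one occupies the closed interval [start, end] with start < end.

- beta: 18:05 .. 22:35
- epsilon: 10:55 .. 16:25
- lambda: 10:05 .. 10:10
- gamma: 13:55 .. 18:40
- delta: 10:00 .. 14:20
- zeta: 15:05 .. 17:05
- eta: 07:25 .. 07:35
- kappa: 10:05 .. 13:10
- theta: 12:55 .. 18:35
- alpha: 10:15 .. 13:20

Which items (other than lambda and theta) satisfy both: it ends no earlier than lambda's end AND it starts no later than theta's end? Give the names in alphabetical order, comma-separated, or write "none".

alpha, beta, delta, epsilon, gamma, kappa, zeta

Conditions: its end is no earlier than lambda's end (X.end >= 10:10) AND its start is no later than theta's end (X.start <= 18:35).
alpha: end 13:20 >= 10:10? ✓; start 10:15 <= 18:35? ✓ → yes.
beta: end 22:35 >= 10:10? ✓; start 18:05 <= 18:35? ✓ → yes.
delta: end 14:20 >= 10:10? ✓; start 10:00 <= 18:35? ✓ → yes.
epsilon: end 16:25 >= 10:10? ✓; start 10:55 <= 18:35? ✓ → yes.
eta: end 07:35 >= 10:10? ✗; start 07:25 <= 18:35? ✓ → no.
gamma: end 18:40 >= 10:10? ✓; start 13:55 <= 18:35? ✓ → yes.
kappa: end 13:10 >= 10:10? ✓; start 10:05 <= 18:35? ✓ → yes.
zeta: end 17:05 >= 10:10? ✓; start 15:05 <= 18:35? ✓ → yes.
Result: alpha, beta, delta, epsilon, gamma, kappa, zeta.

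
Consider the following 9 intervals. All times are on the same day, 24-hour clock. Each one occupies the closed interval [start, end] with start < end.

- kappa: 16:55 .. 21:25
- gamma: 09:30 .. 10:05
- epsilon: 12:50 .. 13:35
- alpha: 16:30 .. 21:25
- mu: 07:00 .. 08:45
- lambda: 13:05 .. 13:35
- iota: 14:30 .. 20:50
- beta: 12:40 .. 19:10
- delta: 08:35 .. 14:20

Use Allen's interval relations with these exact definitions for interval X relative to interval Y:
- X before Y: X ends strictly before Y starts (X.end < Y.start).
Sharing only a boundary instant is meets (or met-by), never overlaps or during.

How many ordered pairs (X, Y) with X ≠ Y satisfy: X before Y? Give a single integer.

22

Checking all 72 ordered pairs for relation 'before'; matching pairs in alphabetical order:
(delta, alpha): delta before alpha ✓
(delta, iota): delta before iota ✓
(delta, kappa): delta before kappa ✓
(epsilon, alpha): epsilon before alpha ✓
(epsilon, iota): epsilon before iota ✓
(epsilon, kappa): epsilon before kappa ✓
(gamma, alpha): gamma before alpha ✓
(gamma, beta): gamma before beta ✓
(gamma, epsilon): gamma before epsilon ✓
(gamma, iota): gamma before iota ✓
(gamma, kappa): gamma before kappa ✓
(gamma, lambda): gamma before lambda ✓
(lambda, alpha): lambda before alpha ✓
(lambda, iota): lambda before iota ✓
(lambda, kappa): lambda before kappa ✓
(mu, alpha): mu before alpha ✓
(mu, beta): mu before beta ✓
(mu, epsilon): mu before epsilon ✓
(mu, gamma): mu before gamma ✓
(mu, iota): mu before iota ✓
(mu, kappa): mu before kappa ✓
(mu, lambda): mu before lambda ✓
Count: 22.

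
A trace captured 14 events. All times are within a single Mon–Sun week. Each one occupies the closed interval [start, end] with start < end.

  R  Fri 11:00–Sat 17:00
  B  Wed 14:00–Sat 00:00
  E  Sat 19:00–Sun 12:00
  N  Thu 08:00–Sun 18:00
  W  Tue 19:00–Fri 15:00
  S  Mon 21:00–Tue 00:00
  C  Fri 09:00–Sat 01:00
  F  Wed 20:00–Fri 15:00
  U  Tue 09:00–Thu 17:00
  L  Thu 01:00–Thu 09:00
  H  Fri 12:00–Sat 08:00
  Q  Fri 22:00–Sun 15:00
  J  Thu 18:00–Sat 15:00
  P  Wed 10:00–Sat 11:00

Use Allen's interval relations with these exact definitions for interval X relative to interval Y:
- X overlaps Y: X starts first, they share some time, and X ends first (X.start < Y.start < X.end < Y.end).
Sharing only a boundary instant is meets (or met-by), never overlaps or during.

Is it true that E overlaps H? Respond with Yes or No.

E = [Sat 19:00, Sun 12:00], H = [Fri 12:00, Sat 08:00].
Actual relation of E to H: after.
Asked whether 'overlaps' holds → No.

No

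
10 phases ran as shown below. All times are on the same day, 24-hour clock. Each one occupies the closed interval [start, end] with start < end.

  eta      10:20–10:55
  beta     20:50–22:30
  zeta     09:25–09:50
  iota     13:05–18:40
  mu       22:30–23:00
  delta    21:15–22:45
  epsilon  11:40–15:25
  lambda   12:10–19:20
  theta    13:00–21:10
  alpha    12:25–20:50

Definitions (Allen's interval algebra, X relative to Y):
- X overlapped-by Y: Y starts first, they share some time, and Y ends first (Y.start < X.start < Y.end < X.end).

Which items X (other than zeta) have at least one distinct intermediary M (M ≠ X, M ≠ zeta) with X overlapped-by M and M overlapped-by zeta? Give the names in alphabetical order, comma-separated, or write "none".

none

Target zeta = [09:25, 09:50].
Intermediaries M with M overlapped-by zeta: none.
Union: none.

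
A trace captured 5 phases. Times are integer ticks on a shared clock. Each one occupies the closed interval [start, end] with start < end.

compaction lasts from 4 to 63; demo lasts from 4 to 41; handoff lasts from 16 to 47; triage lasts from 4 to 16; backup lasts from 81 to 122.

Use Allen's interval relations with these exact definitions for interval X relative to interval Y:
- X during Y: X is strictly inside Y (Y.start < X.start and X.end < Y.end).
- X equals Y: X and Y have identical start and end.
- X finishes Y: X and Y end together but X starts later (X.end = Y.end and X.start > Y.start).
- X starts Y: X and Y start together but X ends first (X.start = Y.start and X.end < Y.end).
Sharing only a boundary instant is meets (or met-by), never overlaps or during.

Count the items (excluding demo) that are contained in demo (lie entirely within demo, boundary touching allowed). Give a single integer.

Target demo = [4, 41].
backup [81, 122] → after → no.
compaction [4, 63] → started-by → no.
handoff [16, 47] → overlapped-by → no.
triage [4, 16] → starts → counts.
Total: 1.

1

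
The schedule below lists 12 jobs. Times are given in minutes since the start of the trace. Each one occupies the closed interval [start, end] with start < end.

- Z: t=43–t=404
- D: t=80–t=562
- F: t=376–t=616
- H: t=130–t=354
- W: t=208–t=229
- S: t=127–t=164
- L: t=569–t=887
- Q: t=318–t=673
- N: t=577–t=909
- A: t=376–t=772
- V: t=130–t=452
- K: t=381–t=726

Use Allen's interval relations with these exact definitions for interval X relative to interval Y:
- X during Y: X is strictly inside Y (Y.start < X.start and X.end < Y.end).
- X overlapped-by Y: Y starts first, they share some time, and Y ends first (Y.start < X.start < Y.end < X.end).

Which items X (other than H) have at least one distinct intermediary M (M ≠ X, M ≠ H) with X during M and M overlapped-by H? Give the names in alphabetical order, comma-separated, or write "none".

F

Target H = [t=130, t=354].
Intermediaries M with M overlapped-by H: Q.
Via Q — items with X during Q: F.
Union: F.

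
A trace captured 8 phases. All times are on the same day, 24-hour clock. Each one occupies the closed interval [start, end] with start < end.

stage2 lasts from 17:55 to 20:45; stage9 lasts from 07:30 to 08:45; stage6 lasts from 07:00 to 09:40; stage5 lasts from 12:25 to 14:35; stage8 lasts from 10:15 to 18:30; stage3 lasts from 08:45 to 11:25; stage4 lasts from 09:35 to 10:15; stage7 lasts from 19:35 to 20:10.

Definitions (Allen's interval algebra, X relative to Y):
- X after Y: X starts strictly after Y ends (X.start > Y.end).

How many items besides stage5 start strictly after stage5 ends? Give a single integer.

Target stage5 = [12:25, 14:35].
stage2 [17:55, 20:45] → after → counts.
stage3 [08:45, 11:25] → before → no.
stage4 [09:35, 10:15] → before → no.
stage6 [07:00, 09:40] → before → no.
stage7 [19:35, 20:10] → after → counts.
stage8 [10:15, 18:30] → contains → no.
stage9 [07:30, 08:45] → before → no.
Total: 2.

2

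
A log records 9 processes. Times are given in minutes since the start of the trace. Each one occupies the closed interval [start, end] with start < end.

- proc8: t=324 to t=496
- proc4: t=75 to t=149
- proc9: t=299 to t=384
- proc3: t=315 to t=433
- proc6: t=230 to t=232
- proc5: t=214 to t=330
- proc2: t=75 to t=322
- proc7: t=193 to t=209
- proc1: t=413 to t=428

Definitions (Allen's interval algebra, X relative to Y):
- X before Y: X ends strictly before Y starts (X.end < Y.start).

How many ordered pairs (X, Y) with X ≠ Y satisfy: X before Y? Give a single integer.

21

Checking all 72 ordered pairs for relation 'before'; matching pairs in alphabetical order:
(proc2, proc1): proc2 before proc1 ✓
(proc2, proc8): proc2 before proc8 ✓
(proc4, proc1): proc4 before proc1 ✓
(proc4, proc3): proc4 before proc3 ✓
(proc4, proc5): proc4 before proc5 ✓
(proc4, proc6): proc4 before proc6 ✓
(proc4, proc7): proc4 before proc7 ✓
(proc4, proc8): proc4 before proc8 ✓
(proc4, proc9): proc4 before proc9 ✓
(proc5, proc1): proc5 before proc1 ✓
(proc6, proc1): proc6 before proc1 ✓
(proc6, proc3): proc6 before proc3 ✓
(proc6, proc8): proc6 before proc8 ✓
(proc6, proc9): proc6 before proc9 ✓
(proc7, proc1): proc7 before proc1 ✓
(proc7, proc3): proc7 before proc3 ✓
(proc7, proc5): proc7 before proc5 ✓
(proc7, proc6): proc7 before proc6 ✓
(proc7, proc8): proc7 before proc8 ✓
(proc7, proc9): proc7 before proc9 ✓
(proc9, proc1): proc9 before proc1 ✓
Count: 21.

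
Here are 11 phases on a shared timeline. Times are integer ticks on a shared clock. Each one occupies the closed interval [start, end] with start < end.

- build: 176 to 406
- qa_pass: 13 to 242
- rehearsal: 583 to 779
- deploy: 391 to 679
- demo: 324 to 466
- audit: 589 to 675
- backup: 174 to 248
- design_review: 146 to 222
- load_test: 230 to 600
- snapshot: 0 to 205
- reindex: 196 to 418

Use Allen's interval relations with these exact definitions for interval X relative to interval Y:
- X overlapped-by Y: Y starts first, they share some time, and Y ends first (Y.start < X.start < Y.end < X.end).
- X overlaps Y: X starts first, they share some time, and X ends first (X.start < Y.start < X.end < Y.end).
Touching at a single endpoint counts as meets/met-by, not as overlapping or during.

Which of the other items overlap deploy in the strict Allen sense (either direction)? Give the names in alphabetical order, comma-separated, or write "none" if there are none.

build, demo, load_test, rehearsal, reindex

Target deploy = [391, 679].
audit [589, 675] → during → no.
backup [174, 248] → before → no.
build [176, 406] → overlaps → yes.
demo [324, 466] → overlaps → yes.
design_review [146, 222] → before → no.
load_test [230, 600] → overlaps → yes.
qa_pass [13, 242] → before → no.
rehearsal [583, 779] → overlapped-by → yes.
reindex [196, 418] → overlaps → yes.
snapshot [0, 205] → before → no.
Result: build, demo, load_test, rehearsal, reindex.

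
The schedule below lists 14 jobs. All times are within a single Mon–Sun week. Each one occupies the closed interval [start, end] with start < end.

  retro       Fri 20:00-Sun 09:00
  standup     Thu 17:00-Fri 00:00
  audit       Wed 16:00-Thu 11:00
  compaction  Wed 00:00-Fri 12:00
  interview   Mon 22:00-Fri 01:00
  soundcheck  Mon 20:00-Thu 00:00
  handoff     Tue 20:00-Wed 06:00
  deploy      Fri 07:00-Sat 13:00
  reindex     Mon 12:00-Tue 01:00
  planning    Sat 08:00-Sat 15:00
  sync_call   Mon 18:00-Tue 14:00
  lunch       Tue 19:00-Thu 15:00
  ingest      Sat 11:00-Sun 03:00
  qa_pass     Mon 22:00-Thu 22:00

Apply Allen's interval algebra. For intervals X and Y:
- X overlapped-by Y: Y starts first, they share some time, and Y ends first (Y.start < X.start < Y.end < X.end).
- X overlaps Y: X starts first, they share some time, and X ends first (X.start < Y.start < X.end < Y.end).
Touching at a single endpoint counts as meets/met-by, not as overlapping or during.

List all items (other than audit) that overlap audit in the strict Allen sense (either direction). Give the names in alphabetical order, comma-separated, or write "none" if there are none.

soundcheck

Target audit = [Wed 16:00, Thu 11:00].
compaction [Wed 00:00, Fri 12:00] → contains → no.
deploy [Fri 07:00, Sat 13:00] → after → no.
handoff [Tue 20:00, Wed 06:00] → before → no.
ingest [Sat 11:00, Sun 03:00] → after → no.
interview [Mon 22:00, Fri 01:00] → contains → no.
lunch [Tue 19:00, Thu 15:00] → contains → no.
planning [Sat 08:00, Sat 15:00] → after → no.
qa_pass [Mon 22:00, Thu 22:00] → contains → no.
reindex [Mon 12:00, Tue 01:00] → before → no.
retro [Fri 20:00, Sun 09:00] → after → no.
soundcheck [Mon 20:00, Thu 00:00] → overlaps → yes.
standup [Thu 17:00, Fri 00:00] → after → no.
sync_call [Mon 18:00, Tue 14:00] → before → no.
Result: soundcheck.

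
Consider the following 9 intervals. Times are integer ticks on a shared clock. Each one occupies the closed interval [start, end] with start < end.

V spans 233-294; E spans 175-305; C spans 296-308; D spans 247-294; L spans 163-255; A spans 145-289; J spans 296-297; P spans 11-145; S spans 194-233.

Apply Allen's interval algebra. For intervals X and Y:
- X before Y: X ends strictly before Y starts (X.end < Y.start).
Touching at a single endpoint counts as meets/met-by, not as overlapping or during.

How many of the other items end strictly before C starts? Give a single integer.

6

Target C = [296, 308].
A [145, 289] → before → counts.
D [247, 294] → before → counts.
E [175, 305] → overlaps → no.
J [296, 297] → starts → no.
L [163, 255] → before → counts.
P [11, 145] → before → counts.
S [194, 233] → before → counts.
V [233, 294] → before → counts.
Total: 6.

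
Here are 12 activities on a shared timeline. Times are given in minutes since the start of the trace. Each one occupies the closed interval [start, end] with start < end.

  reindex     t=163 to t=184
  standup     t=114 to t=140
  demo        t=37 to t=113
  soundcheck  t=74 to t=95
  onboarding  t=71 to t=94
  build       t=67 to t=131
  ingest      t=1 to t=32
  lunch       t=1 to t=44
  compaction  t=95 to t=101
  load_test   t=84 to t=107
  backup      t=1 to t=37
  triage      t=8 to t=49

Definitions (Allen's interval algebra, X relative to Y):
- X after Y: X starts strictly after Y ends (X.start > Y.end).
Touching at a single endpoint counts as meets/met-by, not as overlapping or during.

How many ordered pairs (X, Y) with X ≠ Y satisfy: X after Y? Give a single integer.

42

Checking all 132 ordered pairs for relation 'after'; matching pairs in alphabetical order:
(build, backup): build after backup ✓
(build, ingest): build after ingest ✓
(build, lunch): build after lunch ✓
(build, triage): build after triage ✓
(compaction, backup): compaction after backup ✓
(compaction, ingest): compaction after ingest ✓
(compaction, lunch): compaction after lunch ✓
(compaction, onboarding): compaction after onboarding ✓
(compaction, triage): compaction after triage ✓
(demo, ingest): demo after ingest ✓
(load_test, backup): load_test after backup ✓
(load_test, ingest): load_test after ingest ✓
(load_test, lunch): load_test after lunch ✓
(load_test, triage): load_test after triage ✓
(onboarding, backup): onboarding after backup ✓
(onboarding, ingest): onboarding after ingest ✓
(onboarding, lunch): onboarding after lunch ✓
(onboarding, triage): onboarding after triage ✓
(reindex, backup): reindex after backup ✓
(reindex, build): reindex after build ✓
(reindex, compaction): reindex after compaction ✓
(reindex, demo): reindex after demo ✓
(reindex, ingest): reindex after ingest ✓
(reindex, load_test): reindex after load_test ✓
... plus 18 further pairs not listed.
Count: 42.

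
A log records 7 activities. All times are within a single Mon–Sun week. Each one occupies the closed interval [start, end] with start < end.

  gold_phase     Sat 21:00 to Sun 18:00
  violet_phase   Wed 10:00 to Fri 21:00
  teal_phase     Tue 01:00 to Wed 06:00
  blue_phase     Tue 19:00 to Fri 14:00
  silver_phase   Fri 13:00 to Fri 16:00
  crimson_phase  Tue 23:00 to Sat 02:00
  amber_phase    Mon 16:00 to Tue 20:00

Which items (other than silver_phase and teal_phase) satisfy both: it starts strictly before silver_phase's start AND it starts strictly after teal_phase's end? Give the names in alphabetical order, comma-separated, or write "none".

Conditions: its start is strictly before silver_phase's start (X.start < Fri 13:00) AND its start is strictly after teal_phase's end (X.start > Wed 06:00).
amber_phase: start Mon 16:00 < Fri 13:00? ✓; start Mon 16:00 > Wed 06:00? ✗ → no.
blue_phase: start Tue 19:00 < Fri 13:00? ✓; start Tue 19:00 > Wed 06:00? ✗ → no.
crimson_phase: start Tue 23:00 < Fri 13:00? ✓; start Tue 23:00 > Wed 06:00? ✗ → no.
gold_phase: start Sat 21:00 < Fri 13:00? ✗; start Sat 21:00 > Wed 06:00? ✓ → no.
violet_phase: start Wed 10:00 < Fri 13:00? ✓; start Wed 10:00 > Wed 06:00? ✓ → yes.
Result: violet_phase.

violet_phase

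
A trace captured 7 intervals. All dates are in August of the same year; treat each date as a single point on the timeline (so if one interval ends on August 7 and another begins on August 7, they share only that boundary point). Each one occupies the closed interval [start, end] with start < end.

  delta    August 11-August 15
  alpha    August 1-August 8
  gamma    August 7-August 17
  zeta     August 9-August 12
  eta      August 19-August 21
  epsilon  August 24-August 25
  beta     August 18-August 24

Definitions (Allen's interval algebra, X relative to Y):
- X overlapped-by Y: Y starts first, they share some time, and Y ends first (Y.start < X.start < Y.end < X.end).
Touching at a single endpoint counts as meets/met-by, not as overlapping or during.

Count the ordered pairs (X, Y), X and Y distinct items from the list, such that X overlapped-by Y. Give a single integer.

Checking all 42 ordered pairs for relation 'overlapped-by'; matching pairs in alphabetical order:
(delta, zeta): delta overlapped-by zeta ✓
(gamma, alpha): gamma overlapped-by alpha ✓
Count: 2.

2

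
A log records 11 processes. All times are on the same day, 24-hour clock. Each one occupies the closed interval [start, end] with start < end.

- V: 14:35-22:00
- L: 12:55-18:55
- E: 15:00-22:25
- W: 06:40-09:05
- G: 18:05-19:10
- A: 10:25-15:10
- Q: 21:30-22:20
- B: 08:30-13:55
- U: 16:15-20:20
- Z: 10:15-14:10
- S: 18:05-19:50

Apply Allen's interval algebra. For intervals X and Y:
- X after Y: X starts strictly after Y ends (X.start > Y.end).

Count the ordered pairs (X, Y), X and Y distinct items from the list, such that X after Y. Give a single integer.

29

Checking all 110 ordered pairs for relation 'after'; matching pairs in alphabetical order:
(A, W): A after W ✓
(E, B): E after B ✓
(E, W): E after W ✓
(E, Z): E after Z ✓
(G, A): G after A ✓
(G, B): G after B ✓
(G, W): G after W ✓
(G, Z): G after Z ✓
(L, W): L after W ✓
(Q, A): Q after A ✓
(Q, B): Q after B ✓
(Q, G): Q after G ✓
(Q, L): Q after L ✓
(Q, S): Q after S ✓
(Q, U): Q after U ✓
(Q, W): Q after W ✓
(Q, Z): Q after Z ✓
(S, A): S after A ✓
(S, B): S after B ✓
(S, W): S after W ✓
(S, Z): S after Z ✓
(U, A): U after A ✓
(U, B): U after B ✓
(U, W): U after W ✓
... plus 5 further pairs not listed.
Count: 29.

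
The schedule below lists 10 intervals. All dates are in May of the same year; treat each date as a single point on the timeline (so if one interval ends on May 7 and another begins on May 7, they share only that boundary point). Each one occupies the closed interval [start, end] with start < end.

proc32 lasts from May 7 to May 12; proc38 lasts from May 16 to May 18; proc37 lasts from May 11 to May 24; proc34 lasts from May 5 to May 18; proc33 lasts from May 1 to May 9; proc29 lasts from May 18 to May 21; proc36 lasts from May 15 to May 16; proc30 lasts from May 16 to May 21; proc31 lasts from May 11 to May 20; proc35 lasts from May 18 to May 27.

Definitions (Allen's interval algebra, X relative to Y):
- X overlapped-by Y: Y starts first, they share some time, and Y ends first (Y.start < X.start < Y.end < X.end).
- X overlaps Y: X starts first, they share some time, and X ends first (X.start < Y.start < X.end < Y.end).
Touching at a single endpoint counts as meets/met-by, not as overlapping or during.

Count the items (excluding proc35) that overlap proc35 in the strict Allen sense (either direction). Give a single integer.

3

Target proc35 = [May 18, May 27].
proc29 [May 18, May 21] → starts → no.
proc30 [May 16, May 21] → overlaps → counts.
proc31 [May 11, May 20] → overlaps → counts.
proc32 [May 7, May 12] → before → no.
proc33 [May 1, May 9] → before → no.
proc34 [May 5, May 18] → meets → no.
proc36 [May 15, May 16] → before → no.
proc37 [May 11, May 24] → overlaps → counts.
proc38 [May 16, May 18] → meets → no.
Total: 3.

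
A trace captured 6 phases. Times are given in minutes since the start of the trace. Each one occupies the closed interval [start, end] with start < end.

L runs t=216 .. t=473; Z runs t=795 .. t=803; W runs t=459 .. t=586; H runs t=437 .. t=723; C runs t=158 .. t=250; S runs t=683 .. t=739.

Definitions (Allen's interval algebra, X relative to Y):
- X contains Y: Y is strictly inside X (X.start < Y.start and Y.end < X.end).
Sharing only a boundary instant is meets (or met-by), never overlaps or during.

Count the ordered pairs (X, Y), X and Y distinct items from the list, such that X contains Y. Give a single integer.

Checking all 30 ordered pairs for relation 'contains'; matching pairs in alphabetical order:
(H, W): H contains W ✓
Count: 1.

1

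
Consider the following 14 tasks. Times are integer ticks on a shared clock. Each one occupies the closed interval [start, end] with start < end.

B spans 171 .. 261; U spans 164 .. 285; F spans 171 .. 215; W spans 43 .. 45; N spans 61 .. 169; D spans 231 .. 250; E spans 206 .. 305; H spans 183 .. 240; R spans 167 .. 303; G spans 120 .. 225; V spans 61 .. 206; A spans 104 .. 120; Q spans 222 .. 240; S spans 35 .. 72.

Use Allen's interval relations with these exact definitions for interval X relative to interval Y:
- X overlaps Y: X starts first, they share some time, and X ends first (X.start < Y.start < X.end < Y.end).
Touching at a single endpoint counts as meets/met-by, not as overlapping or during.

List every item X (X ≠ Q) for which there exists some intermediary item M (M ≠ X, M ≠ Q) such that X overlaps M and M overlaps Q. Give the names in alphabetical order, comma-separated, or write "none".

N, V

Target Q = [222, 240].
Intermediaries M with M overlaps Q: G.
Via G — items with X overlaps G: N, V.
Union: N, V.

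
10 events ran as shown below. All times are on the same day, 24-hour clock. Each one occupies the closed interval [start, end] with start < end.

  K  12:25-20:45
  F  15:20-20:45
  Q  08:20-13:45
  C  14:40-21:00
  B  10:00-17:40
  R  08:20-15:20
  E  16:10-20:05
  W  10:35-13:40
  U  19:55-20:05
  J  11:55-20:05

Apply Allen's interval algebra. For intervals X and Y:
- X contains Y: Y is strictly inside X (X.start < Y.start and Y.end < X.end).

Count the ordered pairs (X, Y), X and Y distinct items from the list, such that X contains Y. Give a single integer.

Checking all 90 ordered pairs for relation 'contains'; matching pairs in alphabetical order:
(B, W): B contains W ✓
(C, E): C contains E ✓
(C, F): C contains F ✓
(C, U): C contains U ✓
(F, E): F contains E ✓
(F, U): F contains U ✓
(K, E): K contains E ✓
(K, U): K contains U ✓
(Q, W): Q contains W ✓
(R, W): R contains W ✓
Count: 10.

10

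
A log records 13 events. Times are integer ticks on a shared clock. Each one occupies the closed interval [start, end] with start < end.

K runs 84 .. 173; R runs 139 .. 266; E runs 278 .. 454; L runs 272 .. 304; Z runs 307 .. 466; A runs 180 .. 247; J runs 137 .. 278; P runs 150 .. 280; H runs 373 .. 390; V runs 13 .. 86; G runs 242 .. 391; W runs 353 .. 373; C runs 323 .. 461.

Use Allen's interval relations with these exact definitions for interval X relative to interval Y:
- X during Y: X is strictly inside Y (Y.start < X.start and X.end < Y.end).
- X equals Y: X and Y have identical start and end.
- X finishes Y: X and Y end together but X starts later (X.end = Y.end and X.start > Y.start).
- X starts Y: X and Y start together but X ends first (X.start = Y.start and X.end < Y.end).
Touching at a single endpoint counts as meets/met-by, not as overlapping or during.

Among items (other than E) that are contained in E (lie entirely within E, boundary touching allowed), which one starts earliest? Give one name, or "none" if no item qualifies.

Target E = [278, 454].
A [180, 247] → before → excluded.
C [323, 461] → overlapped-by → excluded.
G [242, 391] → overlaps → excluded.
H [373, 390] → during → candidate.
J [137, 278] → meets → excluded.
K [84, 173] → before → excluded.
L [272, 304] → overlaps → excluded.
P [150, 280] → overlaps → excluded.
R [139, 266] → before → excluded.
V [13, 86] → before → excluded.
W [353, 373] → during → candidate.
Z [307, 466] → overlapped-by → excluded.
Among candidates, earliest start is 353 → W.

W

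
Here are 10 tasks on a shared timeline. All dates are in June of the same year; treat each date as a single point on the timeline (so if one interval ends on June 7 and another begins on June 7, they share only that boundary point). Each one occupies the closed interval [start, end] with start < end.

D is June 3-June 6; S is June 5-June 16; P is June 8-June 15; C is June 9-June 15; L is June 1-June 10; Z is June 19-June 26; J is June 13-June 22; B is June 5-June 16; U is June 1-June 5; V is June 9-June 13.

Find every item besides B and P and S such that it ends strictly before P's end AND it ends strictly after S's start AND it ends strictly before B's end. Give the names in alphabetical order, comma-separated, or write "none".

Conditions: its end is strictly before P's end (X.end < June 15) AND its end is strictly after S's start (X.end > June 5) AND its end is strictly before B's end (X.end < June 16).
C: end June 15 < June 15? ✗; end June 15 > June 5? ✓; end June 15 < June 16? ✓ → no.
D: end June 6 < June 15? ✓; end June 6 > June 5? ✓; end June 6 < June 16? ✓ → yes.
J: end June 22 < June 15? ✗; end June 22 > June 5? ✓; end June 22 < June 16? ✗ → no.
L: end June 10 < June 15? ✓; end June 10 > June 5? ✓; end June 10 < June 16? ✓ → yes.
U: end June 5 < June 15? ✓; end June 5 > June 5? ✗; end June 5 < June 16? ✓ → no.
V: end June 13 < June 15? ✓; end June 13 > June 5? ✓; end June 13 < June 16? ✓ → yes.
Z: end June 26 < June 15? ✗; end June 26 > June 5? ✓; end June 26 < June 16? ✗ → no.
Result: D, L, V.

D, L, V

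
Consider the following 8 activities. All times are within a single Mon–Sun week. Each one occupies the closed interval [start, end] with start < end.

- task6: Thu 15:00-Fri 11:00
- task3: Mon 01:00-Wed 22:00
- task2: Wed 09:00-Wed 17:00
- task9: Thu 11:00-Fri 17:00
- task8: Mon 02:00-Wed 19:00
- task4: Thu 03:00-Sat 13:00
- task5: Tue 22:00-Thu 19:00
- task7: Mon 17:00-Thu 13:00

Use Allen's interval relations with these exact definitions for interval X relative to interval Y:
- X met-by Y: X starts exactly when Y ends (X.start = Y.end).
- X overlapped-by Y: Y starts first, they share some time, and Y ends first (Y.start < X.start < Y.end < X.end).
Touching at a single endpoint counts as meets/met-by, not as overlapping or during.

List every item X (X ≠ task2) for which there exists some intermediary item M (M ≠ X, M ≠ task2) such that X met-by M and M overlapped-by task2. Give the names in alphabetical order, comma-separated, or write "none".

none

Target task2 = [Wed 09:00, Wed 17:00].
Intermediaries M with M overlapped-by task2: none.
Union: none.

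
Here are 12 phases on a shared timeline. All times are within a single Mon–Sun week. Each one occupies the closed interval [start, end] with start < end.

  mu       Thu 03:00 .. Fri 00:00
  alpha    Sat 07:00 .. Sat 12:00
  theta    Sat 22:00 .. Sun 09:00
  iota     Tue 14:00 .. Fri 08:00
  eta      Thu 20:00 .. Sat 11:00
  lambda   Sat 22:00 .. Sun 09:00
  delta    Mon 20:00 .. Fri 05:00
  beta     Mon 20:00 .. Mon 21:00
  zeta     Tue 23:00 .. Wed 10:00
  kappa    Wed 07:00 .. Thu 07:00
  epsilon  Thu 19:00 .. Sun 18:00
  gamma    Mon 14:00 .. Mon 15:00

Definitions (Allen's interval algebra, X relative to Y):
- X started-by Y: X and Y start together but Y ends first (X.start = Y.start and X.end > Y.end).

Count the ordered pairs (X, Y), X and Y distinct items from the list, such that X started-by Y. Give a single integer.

Checking all 132 ordered pairs for relation 'started-by'; matching pairs in alphabetical order:
(delta, beta): delta started-by beta ✓
Count: 1.

1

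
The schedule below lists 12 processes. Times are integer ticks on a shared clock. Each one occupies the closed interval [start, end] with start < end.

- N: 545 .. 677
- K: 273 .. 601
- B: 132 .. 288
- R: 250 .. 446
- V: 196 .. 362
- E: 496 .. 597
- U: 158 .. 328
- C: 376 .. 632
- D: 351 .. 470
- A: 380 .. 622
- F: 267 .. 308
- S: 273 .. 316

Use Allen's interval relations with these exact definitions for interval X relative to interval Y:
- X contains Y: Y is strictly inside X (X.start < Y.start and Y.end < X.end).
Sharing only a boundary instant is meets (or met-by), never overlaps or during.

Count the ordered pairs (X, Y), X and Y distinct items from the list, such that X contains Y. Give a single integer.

Checking all 132 ordered pairs for relation 'contains'; matching pairs in alphabetical order:
(A, E): A contains E ✓
(C, A): C contains A ✓
(C, E): C contains E ✓
(K, D): K contains D ✓
(K, E): K contains E ✓
(R, F): R contains F ✓
(R, S): R contains S ✓
(U, F): U contains F ✓
(U, S): U contains S ✓
(V, F): V contains F ✓
(V, S): V contains S ✓
Count: 11.

11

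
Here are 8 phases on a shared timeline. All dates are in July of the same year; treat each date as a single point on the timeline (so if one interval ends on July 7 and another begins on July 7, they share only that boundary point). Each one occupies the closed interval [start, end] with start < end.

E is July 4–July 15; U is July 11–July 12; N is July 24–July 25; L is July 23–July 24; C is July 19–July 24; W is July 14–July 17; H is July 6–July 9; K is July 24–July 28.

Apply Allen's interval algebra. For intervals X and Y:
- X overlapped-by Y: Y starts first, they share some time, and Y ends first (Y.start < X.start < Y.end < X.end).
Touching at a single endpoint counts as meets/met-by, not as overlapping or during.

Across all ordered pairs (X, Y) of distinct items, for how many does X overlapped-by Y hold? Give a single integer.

Checking all 56 ordered pairs for relation 'overlapped-by'; matching pairs in alphabetical order:
(W, E): W overlapped-by E ✓
Count: 1.

1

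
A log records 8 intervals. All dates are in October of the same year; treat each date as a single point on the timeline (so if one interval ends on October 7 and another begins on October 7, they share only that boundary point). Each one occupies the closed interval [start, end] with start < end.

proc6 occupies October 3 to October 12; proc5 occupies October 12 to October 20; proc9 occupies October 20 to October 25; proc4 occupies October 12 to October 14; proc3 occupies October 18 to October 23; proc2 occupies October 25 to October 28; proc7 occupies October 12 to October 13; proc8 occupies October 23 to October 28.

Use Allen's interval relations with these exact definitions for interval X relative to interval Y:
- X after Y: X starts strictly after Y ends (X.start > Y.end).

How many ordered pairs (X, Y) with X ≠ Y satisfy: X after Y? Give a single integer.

Checking all 56 ordered pairs for relation 'after'; matching pairs in alphabetical order:
(proc2, proc3): proc2 after proc3 ✓
(proc2, proc4): proc2 after proc4 ✓
(proc2, proc5): proc2 after proc5 ✓
(proc2, proc6): proc2 after proc6 ✓
(proc2, proc7): proc2 after proc7 ✓
(proc3, proc4): proc3 after proc4 ✓
(proc3, proc6): proc3 after proc6 ✓
(proc3, proc7): proc3 after proc7 ✓
(proc8, proc4): proc8 after proc4 ✓
(proc8, proc5): proc8 after proc5 ✓
(proc8, proc6): proc8 after proc6 ✓
(proc8, proc7): proc8 after proc7 ✓
(proc9, proc4): proc9 after proc4 ✓
(proc9, proc6): proc9 after proc6 ✓
(proc9, proc7): proc9 after proc7 ✓
Count: 15.

15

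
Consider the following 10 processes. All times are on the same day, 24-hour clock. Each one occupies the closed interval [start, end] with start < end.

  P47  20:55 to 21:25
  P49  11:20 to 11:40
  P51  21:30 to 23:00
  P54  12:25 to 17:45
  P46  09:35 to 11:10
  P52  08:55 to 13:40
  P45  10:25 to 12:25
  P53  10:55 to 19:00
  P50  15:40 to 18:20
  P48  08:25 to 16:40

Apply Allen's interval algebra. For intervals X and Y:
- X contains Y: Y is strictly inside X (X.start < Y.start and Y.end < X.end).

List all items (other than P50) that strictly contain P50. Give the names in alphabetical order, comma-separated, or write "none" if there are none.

Target P50 = [15:40, 18:20].
P45 [10:25, 12:25] → before → no.
P46 [09:35, 11:10] → before → no.
P47 [20:55, 21:25] → after → no.
P48 [08:25, 16:40] → overlaps → no.
P49 [11:20, 11:40] → before → no.
P51 [21:30, 23:00] → after → no.
P52 [08:55, 13:40] → before → no.
P53 [10:55, 19:00] → contains → yes.
P54 [12:25, 17:45] → overlaps → no.
Result: P53.

P53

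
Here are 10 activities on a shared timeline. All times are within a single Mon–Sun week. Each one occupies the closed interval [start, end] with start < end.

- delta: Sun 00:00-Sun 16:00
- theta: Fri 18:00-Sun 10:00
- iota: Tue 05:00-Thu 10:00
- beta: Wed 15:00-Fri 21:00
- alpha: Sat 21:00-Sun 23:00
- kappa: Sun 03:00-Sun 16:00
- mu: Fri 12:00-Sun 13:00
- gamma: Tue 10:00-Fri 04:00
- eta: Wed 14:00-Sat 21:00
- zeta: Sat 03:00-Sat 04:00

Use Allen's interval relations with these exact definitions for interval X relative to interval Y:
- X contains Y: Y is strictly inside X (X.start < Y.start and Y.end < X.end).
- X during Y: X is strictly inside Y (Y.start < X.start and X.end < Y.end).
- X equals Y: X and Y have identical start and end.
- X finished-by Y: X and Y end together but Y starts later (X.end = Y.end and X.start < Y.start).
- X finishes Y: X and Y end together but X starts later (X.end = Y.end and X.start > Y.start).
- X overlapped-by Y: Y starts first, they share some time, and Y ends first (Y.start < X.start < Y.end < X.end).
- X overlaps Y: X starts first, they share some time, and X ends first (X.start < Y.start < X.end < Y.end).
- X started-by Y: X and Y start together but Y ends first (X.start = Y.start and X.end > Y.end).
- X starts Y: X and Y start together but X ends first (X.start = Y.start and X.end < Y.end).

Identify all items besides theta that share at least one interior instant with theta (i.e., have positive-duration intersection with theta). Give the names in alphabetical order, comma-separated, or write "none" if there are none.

alpha, beta, delta, eta, kappa, mu, zeta

Target theta = [Fri 18:00, Sun 10:00].
alpha [Sat 21:00, Sun 23:00] → overlapped-by → yes.
beta [Wed 15:00, Fri 21:00] → overlaps → yes.
delta [Sun 00:00, Sun 16:00] → overlapped-by → yes.
eta [Wed 14:00, Sat 21:00] → overlaps → yes.
gamma [Tue 10:00, Fri 04:00] → before → no.
iota [Tue 05:00, Thu 10:00] → before → no.
kappa [Sun 03:00, Sun 16:00] → overlapped-by → yes.
mu [Fri 12:00, Sun 13:00] → contains → yes.
zeta [Sat 03:00, Sat 04:00] → during → yes.
Result: alpha, beta, delta, eta, kappa, mu, zeta.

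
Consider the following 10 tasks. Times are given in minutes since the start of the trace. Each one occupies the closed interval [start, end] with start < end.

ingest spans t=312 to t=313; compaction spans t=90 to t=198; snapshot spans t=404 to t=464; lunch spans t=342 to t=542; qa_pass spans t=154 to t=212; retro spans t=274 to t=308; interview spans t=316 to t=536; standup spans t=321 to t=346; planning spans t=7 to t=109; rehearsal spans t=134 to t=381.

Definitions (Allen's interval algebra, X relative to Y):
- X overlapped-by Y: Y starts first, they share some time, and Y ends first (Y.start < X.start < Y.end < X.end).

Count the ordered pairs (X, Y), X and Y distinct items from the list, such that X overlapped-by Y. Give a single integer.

7

Checking all 90 ordered pairs for relation 'overlapped-by'; matching pairs in alphabetical order:
(compaction, planning): compaction overlapped-by planning ✓
(interview, rehearsal): interview overlapped-by rehearsal ✓
(lunch, interview): lunch overlapped-by interview ✓
(lunch, rehearsal): lunch overlapped-by rehearsal ✓
(lunch, standup): lunch overlapped-by standup ✓
(qa_pass, compaction): qa_pass overlapped-by compaction ✓
(rehearsal, compaction): rehearsal overlapped-by compaction ✓
Count: 7.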